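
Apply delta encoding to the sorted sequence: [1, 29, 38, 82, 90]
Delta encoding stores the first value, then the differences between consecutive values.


First value: 1
Deltas:
  29 - 1 = 28
  38 - 29 = 9
  82 - 38 = 44
  90 - 82 = 8


Delta encoded: [1, 28, 9, 44, 8]


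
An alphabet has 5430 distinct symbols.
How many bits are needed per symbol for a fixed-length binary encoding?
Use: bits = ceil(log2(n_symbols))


log2(5430) = 12.4067
Bracket: 2^12 = 4096 < 5430 <= 2^13 = 8192
So ceil(log2(5430)) = 13

bits = ceil(log2(5430)) = ceil(12.4067) = 13 bits


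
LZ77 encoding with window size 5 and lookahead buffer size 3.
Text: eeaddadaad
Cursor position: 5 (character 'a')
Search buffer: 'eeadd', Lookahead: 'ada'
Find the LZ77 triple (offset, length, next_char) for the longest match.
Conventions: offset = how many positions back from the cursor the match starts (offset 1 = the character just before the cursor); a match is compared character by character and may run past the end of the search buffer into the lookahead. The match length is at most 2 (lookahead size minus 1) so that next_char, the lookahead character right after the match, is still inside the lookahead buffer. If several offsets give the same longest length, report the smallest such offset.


Try each offset into the search buffer:
  offset=1 (pos 4, char 'd'): match length 0
  offset=2 (pos 3, char 'd'): match length 0
  offset=3 (pos 2, char 'a'): match length 2
  offset=4 (pos 1, char 'e'): match length 0
  offset=5 (pos 0, char 'e'): match length 0
Longest match has length 2 at offset 3.
next_char = character at position 5 + 2 = 7 -> 'a'

Best match: offset=3, length=2 (matching 'ad' starting at position 2)
LZ77 triple: (3, 2, 'a')


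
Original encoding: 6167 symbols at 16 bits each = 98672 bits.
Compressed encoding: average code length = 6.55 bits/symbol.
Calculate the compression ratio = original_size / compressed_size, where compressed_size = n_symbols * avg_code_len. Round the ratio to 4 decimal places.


original_size = n_symbols * orig_bits = 6167 * 16 = 98672 bits
compressed_size = n_symbols * avg_code_len = 6167 * 6.55 = 40393.85 bits
ratio = original_size / compressed_size = 98672 / 40393.85 = 2.4427

Compression ratio = 2.4427


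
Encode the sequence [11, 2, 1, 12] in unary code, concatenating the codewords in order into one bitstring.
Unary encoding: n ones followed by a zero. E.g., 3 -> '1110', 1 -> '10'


Encode each number as n ones followed by a terminating 0:
  11 -> 111111111110 (12 bits)
  2 -> 110 (3 bits)
  1 -> 10 (2 bits)
  12 -> 1111111111110 (13 bits)
Total length = 12 + 3 + 2 + 13 = 30 bits.

Unary([11, 2, 1, 12]) = 111111111110110101111111111110 (30 bits)


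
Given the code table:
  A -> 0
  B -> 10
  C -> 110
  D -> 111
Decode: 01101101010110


Decoding:
0 -> A
110 -> C
110 -> C
10 -> B
10 -> B
110 -> C


Result: ACCBBC


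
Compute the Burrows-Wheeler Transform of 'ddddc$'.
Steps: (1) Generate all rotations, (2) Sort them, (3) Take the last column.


Rotations (sorted):
  0: $ddddc -> last char: c
  1: c$dddd -> last char: d
  2: dc$ddd -> last char: d
  3: ddc$dd -> last char: d
  4: dddc$d -> last char: d
  5: ddddc$ -> last char: $


BWT = cdddd$


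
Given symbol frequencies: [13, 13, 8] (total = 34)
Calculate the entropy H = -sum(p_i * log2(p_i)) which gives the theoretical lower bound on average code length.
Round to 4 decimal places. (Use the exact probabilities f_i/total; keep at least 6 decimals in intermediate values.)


Per-symbol terms -p_i * log2(p_i) with p_i = f_i/34:
  p = 13/34 = 0.382353: log2(p) = -1.387023, -p*log2(p) = 0.530332
  p = 13/34 = 0.382353: log2(p) = -1.387023, -p*log2(p) = 0.530332
  p = 8/34 = 0.235294: log2(p) = -2.087463, -p*log2(p) = 0.491168
H = 0.530332 + 0.530332 + 0.491168 = 1.551832

H = 1.5518 bits/symbol


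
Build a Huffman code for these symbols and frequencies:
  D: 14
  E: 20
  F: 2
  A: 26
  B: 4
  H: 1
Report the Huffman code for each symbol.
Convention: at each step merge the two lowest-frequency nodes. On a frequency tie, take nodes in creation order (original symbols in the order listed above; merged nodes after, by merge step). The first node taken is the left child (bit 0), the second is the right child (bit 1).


Huffman tree construction:
Step 1: Merge H(1) + F(2) = 3
Step 2: Merge (H+F)(3) + B(4) = 7
Step 3: Merge ((H+F)+B)(7) + D(14) = 21
Step 4: Merge E(20) + (((H+F)+B)+D)(21) = 41
Step 5: Merge A(26) + (E+(((H+F)+B)+D))(41) = 67
Read each symbol's code off the tree from the root (left child = 0, right child = 1).

Codes:
  D: 111 (length 3)
  E: 10 (length 2)
  F: 11001 (length 5)
  A: 0 (length 1)
  B: 1101 (length 4)
  H: 11000 (length 5)
Average code length: 139/67 = 2.0746 bits/symbol


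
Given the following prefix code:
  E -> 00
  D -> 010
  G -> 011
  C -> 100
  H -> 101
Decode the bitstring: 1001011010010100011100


Decoding step by step:
Bits 100 -> C
Bits 101 -> H
Bits 101 -> H
Bits 00 -> E
Bits 101 -> H
Bits 00 -> E
Bits 011 -> G
Bits 100 -> C


Decoded message: CHHEHEGC


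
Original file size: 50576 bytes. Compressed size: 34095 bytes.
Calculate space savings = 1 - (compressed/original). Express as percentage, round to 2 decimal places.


ratio = compressed/original = 34095/50576 = 0.674134
savings = 1 - ratio = 1 - 0.674134 = 0.325866
as a percentage: 0.325866 * 100 = 32.59%

Space savings = 1 - 34095/50576 = 32.59%


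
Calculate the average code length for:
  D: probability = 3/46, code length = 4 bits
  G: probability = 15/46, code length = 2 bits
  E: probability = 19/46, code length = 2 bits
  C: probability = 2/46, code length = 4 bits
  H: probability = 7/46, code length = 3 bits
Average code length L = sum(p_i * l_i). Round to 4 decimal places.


Weighted contributions p_i * l_i:
  D: (3/46) * 4 = 12/46
  G: (15/46) * 2 = 30/46
  E: (19/46) * 2 = 38/46
  C: (2/46) * 4 = 8/46
  H: (7/46) * 3 = 21/46
Sum = (12 + 30 + 38 + 8 + 21)/46 = 109/46

L = 109/46 = 2.3696 bits/symbol


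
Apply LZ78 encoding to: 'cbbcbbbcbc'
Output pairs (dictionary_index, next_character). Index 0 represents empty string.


LZ78 encoding steps:
Dictionary: {0: ''}
Step 1: w='' (idx 0), next='c' -> output (0, 'c'), add 'c' as idx 1
Step 2: w='' (idx 0), next='b' -> output (0, 'b'), add 'b' as idx 2
Step 3: w='b' (idx 2), next='c' -> output (2, 'c'), add 'bc' as idx 3
Step 4: w='b' (idx 2), next='b' -> output (2, 'b'), add 'bb' as idx 4
Step 5: w='bc' (idx 3), next='b' -> output (3, 'b'), add 'bcb' as idx 5
Step 6: w='c' (idx 1), end of input -> output (1, '')


Encoded: [(0, 'c'), (0, 'b'), (2, 'c'), (2, 'b'), (3, 'b'), (1, '')]


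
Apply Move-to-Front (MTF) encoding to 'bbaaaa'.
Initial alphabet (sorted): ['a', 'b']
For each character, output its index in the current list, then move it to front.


MTF encoding:
'b': index 1 in ['a', 'b'] -> ['b', 'a']
'b': index 0 in ['b', 'a'] -> ['b', 'a']
'a': index 1 in ['b', 'a'] -> ['a', 'b']
'a': index 0 in ['a', 'b'] -> ['a', 'b']
'a': index 0 in ['a', 'b'] -> ['a', 'b']
'a': index 0 in ['a', 'b'] -> ['a', 'b']


Output: [1, 0, 1, 0, 0, 0]


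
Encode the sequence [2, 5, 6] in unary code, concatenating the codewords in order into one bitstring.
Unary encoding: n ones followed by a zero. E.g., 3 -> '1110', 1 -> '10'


Encode each number as n ones followed by a terminating 0:
  2 -> 110 (3 bits)
  5 -> 111110 (6 bits)
  6 -> 1111110 (7 bits)
Total length = 3 + 6 + 7 = 16 bits.

Unary([2, 5, 6]) = 1101111101111110 (16 bits)


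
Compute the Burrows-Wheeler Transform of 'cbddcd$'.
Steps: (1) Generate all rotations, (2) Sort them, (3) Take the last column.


Rotations (sorted):
  0: $cbddcd -> last char: d
  1: bddcd$c -> last char: c
  2: cbddcd$ -> last char: $
  3: cd$cbdd -> last char: d
  4: d$cbddc -> last char: c
  5: dcd$cbd -> last char: d
  6: ddcd$cb -> last char: b


BWT = dc$dcdb


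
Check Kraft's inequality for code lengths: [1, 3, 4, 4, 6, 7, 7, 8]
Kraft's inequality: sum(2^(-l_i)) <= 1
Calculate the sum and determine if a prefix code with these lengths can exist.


Sum = 2^(-1) + 2^(-3) + 2^(-4) + 2^(-4) + 2^(-6) + 2^(-7) + 2^(-7) + 2^(-8)
    = 0.5 + 0.125 + 0.0625 + 0.0625 + 0.015625 + 0.0078125 + 0.0078125 + 0.00390625
    = 201/256 = 0.78515625
Since 0.78515625 <= 1, Kraft's inequality IS satisfied.
A prefix code with these lengths CAN exist.

Kraft sum = 0.78515625. Satisfied.


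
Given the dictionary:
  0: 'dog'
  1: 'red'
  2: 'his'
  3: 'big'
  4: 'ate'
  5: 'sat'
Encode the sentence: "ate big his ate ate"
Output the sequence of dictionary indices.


Look up each word in the dictionary:
  'ate' -> 4
  'big' -> 3
  'his' -> 2
  'ate' -> 4
  'ate' -> 4

Encoded: [4, 3, 2, 4, 4]


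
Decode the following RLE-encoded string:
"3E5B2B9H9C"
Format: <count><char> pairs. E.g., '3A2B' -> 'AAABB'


Expanding each <count><char> pair:
  3E -> 'EEE'
  5B -> 'BBBBB'
  2B -> 'BB'
  9H -> 'HHHHHHHHH'
  9C -> 'CCCCCCCCC'

Decoded = EEEBBBBBBBHHHHHHHHHCCCCCCCCC


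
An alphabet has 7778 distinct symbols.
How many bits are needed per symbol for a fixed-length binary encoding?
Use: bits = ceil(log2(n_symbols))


log2(7778) = 12.9252
Bracket: 2^12 = 4096 < 7778 <= 2^13 = 8192
So ceil(log2(7778)) = 13

bits = ceil(log2(7778)) = ceil(12.9252) = 13 bits


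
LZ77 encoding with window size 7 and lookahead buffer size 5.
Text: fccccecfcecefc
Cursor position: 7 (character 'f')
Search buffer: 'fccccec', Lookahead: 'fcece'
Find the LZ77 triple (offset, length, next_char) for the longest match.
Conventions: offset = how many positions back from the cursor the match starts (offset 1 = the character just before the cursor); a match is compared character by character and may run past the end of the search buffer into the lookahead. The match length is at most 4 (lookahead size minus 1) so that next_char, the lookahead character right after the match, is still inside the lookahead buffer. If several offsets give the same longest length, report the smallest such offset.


Try each offset into the search buffer:
  offset=1 (pos 6, char 'c'): match length 0
  offset=2 (pos 5, char 'e'): match length 0
  offset=3 (pos 4, char 'c'): match length 0
  offset=4 (pos 3, char 'c'): match length 0
  offset=5 (pos 2, char 'c'): match length 0
  offset=6 (pos 1, char 'c'): match length 0
  offset=7 (pos 0, char 'f'): match length 2
Longest match has length 2 at offset 7.
next_char = character at position 7 + 2 = 9 -> 'e'

Best match: offset=7, length=2 (matching 'fc' starting at position 0)
LZ77 triple: (7, 2, 'e')


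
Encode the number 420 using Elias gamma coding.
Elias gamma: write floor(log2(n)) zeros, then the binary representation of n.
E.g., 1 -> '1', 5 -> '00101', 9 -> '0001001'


num_bits = floor(log2(420)) + 1 = 9
leading_zeros = num_bits - 1 = 8
binary(420) = 110100100

Elias gamma(420) = '00000000' + '110100100' = 00000000110100100 (17 bits)


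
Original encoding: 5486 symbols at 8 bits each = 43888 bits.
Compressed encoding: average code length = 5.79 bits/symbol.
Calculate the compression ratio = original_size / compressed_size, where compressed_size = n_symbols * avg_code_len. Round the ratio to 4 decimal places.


original_size = n_symbols * orig_bits = 5486 * 8 = 43888 bits
compressed_size = n_symbols * avg_code_len = 5486 * 5.79 = 31763.94 bits
ratio = original_size / compressed_size = 43888 / 31763.94 = 1.3817

Compression ratio = 1.3817


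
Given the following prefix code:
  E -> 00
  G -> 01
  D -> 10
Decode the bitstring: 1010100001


Decoding step by step:
Bits 10 -> D
Bits 10 -> D
Bits 10 -> D
Bits 00 -> E
Bits 01 -> G


Decoded message: DDDEG


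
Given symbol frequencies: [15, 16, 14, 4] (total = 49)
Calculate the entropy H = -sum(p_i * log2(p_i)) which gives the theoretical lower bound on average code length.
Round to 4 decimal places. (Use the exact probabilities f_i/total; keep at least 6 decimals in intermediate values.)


Per-symbol terms -p_i * log2(p_i) with p_i = f_i/49:
  p = 15/49 = 0.306122: log2(p) = -1.707819, -p*log2(p) = 0.522802
  p = 16/49 = 0.326531: log2(p) = -1.614710, -p*log2(p) = 0.527252
  p = 14/49 = 0.285714: log2(p) = -1.807355, -p*log2(p) = 0.516387
  p = 4/49 = 0.081633: log2(p) = -3.614710, -p*log2(p) = 0.295078
H = 0.522802 + 0.527252 + 0.516387 + 0.295078 = 1.861519

H = 1.8615 bits/symbol


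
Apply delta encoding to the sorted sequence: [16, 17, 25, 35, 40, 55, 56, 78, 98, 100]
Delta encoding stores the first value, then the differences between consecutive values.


First value: 16
Deltas:
  17 - 16 = 1
  25 - 17 = 8
  35 - 25 = 10
  40 - 35 = 5
  55 - 40 = 15
  56 - 55 = 1
  78 - 56 = 22
  98 - 78 = 20
  100 - 98 = 2


Delta encoded: [16, 1, 8, 10, 5, 15, 1, 22, 20, 2]


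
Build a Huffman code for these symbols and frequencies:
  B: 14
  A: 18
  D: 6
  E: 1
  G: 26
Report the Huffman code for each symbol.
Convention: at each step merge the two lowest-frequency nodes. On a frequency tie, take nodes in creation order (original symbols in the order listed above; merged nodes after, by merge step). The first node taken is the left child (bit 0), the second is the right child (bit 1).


Huffman tree construction:
Step 1: Merge E(1) + D(6) = 7
Step 2: Merge (E+D)(7) + B(14) = 21
Step 3: Merge A(18) + ((E+D)+B)(21) = 39
Step 4: Merge G(26) + (A+((E+D)+B))(39) = 65
Read each symbol's code off the tree from the root (left child = 0, right child = 1).

Codes:
  B: 111 (length 3)
  A: 10 (length 2)
  D: 1101 (length 4)
  E: 1100 (length 4)
  G: 0 (length 1)
Average code length: 132/65 = 2.0308 bits/symbol


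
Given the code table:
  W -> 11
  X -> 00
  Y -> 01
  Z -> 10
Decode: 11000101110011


Decoding:
11 -> W
00 -> X
01 -> Y
01 -> Y
11 -> W
00 -> X
11 -> W


Result: WXYYWXW


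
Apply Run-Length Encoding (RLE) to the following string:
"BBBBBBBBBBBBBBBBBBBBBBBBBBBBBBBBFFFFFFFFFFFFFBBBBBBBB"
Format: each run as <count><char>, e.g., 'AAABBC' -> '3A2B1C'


Scanning runs left to right:
  i=0: run of 'B' x 32 -> '32B'
  i=32: run of 'F' x 13 -> '13F'
  i=45: run of 'B' x 8 -> '8B'

RLE = 32B13F8B


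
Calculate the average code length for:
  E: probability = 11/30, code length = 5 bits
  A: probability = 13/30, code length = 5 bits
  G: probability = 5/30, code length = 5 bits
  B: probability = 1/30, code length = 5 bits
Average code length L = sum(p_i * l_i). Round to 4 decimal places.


Weighted contributions p_i * l_i:
  E: (11/30) * 5 = 55/30
  A: (13/30) * 5 = 65/30
  G: (5/30) * 5 = 25/30
  B: (1/30) * 5 = 5/30
Sum = (55 + 65 + 25 + 5)/30 = 150/30

L = 150/30 = 5.0000 bits/symbol


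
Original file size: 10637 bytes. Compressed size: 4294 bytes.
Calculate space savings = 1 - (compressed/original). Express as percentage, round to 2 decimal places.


ratio = compressed/original = 4294/10637 = 0.403685
savings = 1 - ratio = 1 - 0.403685 = 0.596315
as a percentage: 0.596315 * 100 = 59.63%

Space savings = 1 - 4294/10637 = 59.63%


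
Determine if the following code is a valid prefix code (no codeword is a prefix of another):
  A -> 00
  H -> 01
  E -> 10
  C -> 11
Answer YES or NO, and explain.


Checking each pair (does one codeword prefix another?):
  A='00' vs H='01': no prefix
  A='00' vs E='10': no prefix
  A='00' vs C='11': no prefix
  H='01' vs A='00': no prefix
  H='01' vs E='10': no prefix
  H='01' vs C='11': no prefix
  E='10' vs A='00': no prefix
  E='10' vs H='01': no prefix
  E='10' vs C='11': no prefix
  C='11' vs A='00': no prefix
  C='11' vs H='01': no prefix
  C='11' vs E='10': no prefix
No violation found over all pairs.

YES -- this is a valid prefix code. No codeword is a prefix of any other codeword.


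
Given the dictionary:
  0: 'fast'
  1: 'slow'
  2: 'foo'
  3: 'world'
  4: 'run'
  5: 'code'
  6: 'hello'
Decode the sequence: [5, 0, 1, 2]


Look up each index in the dictionary:
  5 -> 'code'
  0 -> 'fast'
  1 -> 'slow'
  2 -> 'foo'

Decoded: "code fast slow foo"


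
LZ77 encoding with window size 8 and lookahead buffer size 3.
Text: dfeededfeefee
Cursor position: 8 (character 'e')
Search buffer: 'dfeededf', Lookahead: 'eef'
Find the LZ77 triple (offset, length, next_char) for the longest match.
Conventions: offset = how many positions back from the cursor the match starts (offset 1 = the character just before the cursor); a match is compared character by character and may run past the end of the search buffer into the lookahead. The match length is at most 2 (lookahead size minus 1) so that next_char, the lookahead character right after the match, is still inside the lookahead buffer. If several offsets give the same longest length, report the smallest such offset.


Try each offset into the search buffer:
  offset=1 (pos 7, char 'f'): match length 0
  offset=2 (pos 6, char 'd'): match length 0
  offset=3 (pos 5, char 'e'): match length 1
  offset=4 (pos 4, char 'd'): match length 0
  offset=5 (pos 3, char 'e'): match length 1
  offset=6 (pos 2, char 'e'): match length 2
  offset=7 (pos 1, char 'f'): match length 0
  offset=8 (pos 0, char 'd'): match length 0
Longest match has length 2 at offset 6.
next_char = character at position 8 + 2 = 10 -> 'f'

Best match: offset=6, length=2 (matching 'ee' starting at position 2)
LZ77 triple: (6, 2, 'f')


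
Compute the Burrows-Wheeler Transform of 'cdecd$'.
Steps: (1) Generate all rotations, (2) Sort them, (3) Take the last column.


Rotations (sorted):
  0: $cdecd -> last char: d
  1: cd$cde -> last char: e
  2: cdecd$ -> last char: $
  3: d$cdec -> last char: c
  4: decd$c -> last char: c
  5: ecd$cd -> last char: d


BWT = de$ccd


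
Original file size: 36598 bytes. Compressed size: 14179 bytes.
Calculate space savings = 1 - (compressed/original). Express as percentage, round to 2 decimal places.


ratio = compressed/original = 14179/36598 = 0.387426
savings = 1 - ratio = 1 - 0.387426 = 0.612574
as a percentage: 0.612574 * 100 = 61.26%

Space savings = 1 - 14179/36598 = 61.26%


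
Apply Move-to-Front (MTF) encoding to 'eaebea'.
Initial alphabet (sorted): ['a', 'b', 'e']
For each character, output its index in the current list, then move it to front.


MTF encoding:
'e': index 2 in ['a', 'b', 'e'] -> ['e', 'a', 'b']
'a': index 1 in ['e', 'a', 'b'] -> ['a', 'e', 'b']
'e': index 1 in ['a', 'e', 'b'] -> ['e', 'a', 'b']
'b': index 2 in ['e', 'a', 'b'] -> ['b', 'e', 'a']
'e': index 1 in ['b', 'e', 'a'] -> ['e', 'b', 'a']
'a': index 2 in ['e', 'b', 'a'] -> ['a', 'e', 'b']


Output: [2, 1, 1, 2, 1, 2]


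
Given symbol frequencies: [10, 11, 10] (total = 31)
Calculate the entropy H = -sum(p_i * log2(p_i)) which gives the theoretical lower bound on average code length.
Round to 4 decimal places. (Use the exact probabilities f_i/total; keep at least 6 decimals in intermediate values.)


Per-symbol terms -p_i * log2(p_i) with p_i = f_i/31:
  p = 10/31 = 0.322581: log2(p) = -1.632268, -p*log2(p) = 0.526538
  p = 11/31 = 0.354839: log2(p) = -1.494765, -p*log2(p) = 0.530400
  p = 10/31 = 0.322581: log2(p) = -1.632268, -p*log2(p) = 0.526538
H = 0.526538 + 0.530400 + 0.526538 = 1.583476

H = 1.5835 bits/symbol


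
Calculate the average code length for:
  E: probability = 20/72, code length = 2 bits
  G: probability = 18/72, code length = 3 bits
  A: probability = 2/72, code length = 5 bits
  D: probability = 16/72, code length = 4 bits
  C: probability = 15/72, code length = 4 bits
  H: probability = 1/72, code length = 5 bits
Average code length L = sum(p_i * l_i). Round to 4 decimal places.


Weighted contributions p_i * l_i:
  E: (20/72) * 2 = 40/72
  G: (18/72) * 3 = 54/72
  A: (2/72) * 5 = 10/72
  D: (16/72) * 4 = 64/72
  C: (15/72) * 4 = 60/72
  H: (1/72) * 5 = 5/72
Sum = (40 + 54 + 10 + 64 + 60 + 5)/72 = 233/72

L = 233/72 = 3.2361 bits/symbol


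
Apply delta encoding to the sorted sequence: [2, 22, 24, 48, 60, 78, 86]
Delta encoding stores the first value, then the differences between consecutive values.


First value: 2
Deltas:
  22 - 2 = 20
  24 - 22 = 2
  48 - 24 = 24
  60 - 48 = 12
  78 - 60 = 18
  86 - 78 = 8


Delta encoded: [2, 20, 2, 24, 12, 18, 8]


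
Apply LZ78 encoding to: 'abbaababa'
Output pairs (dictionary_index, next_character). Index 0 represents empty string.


LZ78 encoding steps:
Dictionary: {0: ''}
Step 1: w='' (idx 0), next='a' -> output (0, 'a'), add 'a' as idx 1
Step 2: w='' (idx 0), next='b' -> output (0, 'b'), add 'b' as idx 2
Step 3: w='b' (idx 2), next='a' -> output (2, 'a'), add 'ba' as idx 3
Step 4: w='a' (idx 1), next='b' -> output (1, 'b'), add 'ab' as idx 4
Step 5: w='ab' (idx 4), next='a' -> output (4, 'a'), add 'aba' as idx 5


Encoded: [(0, 'a'), (0, 'b'), (2, 'a'), (1, 'b'), (4, 'a')]


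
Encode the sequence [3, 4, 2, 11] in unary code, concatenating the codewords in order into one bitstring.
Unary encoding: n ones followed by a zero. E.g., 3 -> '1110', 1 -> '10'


Encode each number as n ones followed by a terminating 0:
  3 -> 1110 (4 bits)
  4 -> 11110 (5 bits)
  2 -> 110 (3 bits)
  11 -> 111111111110 (12 bits)
Total length = 4 + 5 + 3 + 12 = 24 bits.

Unary([3, 4, 2, 11]) = 111011110110111111111110 (24 bits)


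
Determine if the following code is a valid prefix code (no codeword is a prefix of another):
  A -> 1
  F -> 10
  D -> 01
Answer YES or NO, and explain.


Checking each pair (does one codeword prefix another?):
  A='1' vs F='10': prefix -- VIOLATION

NO -- this is NOT a valid prefix code. A (1) is a prefix of F (10).


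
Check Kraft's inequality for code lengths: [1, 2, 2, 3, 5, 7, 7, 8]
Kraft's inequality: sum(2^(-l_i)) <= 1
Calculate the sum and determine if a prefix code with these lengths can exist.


Sum = 2^(-1) + 2^(-2) + 2^(-2) + 2^(-3) + 2^(-5) + 2^(-7) + 2^(-7) + 2^(-8)
    = 0.5 + 0.25 + 0.25 + 0.125 + 0.03125 + 0.0078125 + 0.0078125 + 0.00390625
    = 301/256 = 1.17578125
Since 1.17578125 > 1, Kraft's inequality is NOT satisfied.
A prefix code with these lengths CANNOT exist.

Kraft sum = 1.17578125. Not satisfied.


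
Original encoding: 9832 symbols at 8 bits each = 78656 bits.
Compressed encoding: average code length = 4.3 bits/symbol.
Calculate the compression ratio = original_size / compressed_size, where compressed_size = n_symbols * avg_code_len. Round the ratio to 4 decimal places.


original_size = n_symbols * orig_bits = 9832 * 8 = 78656 bits
compressed_size = n_symbols * avg_code_len = 9832 * 4.3 = 42277.6 bits
ratio = original_size / compressed_size = 78656 / 42277.6 = 1.8605

Compression ratio = 1.8605


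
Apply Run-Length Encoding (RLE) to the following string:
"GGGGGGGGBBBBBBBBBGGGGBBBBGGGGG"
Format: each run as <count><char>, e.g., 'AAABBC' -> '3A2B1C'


Scanning runs left to right:
  i=0: run of 'G' x 8 -> '8G'
  i=8: run of 'B' x 9 -> '9B'
  i=17: run of 'G' x 4 -> '4G'
  i=21: run of 'B' x 4 -> '4B'
  i=25: run of 'G' x 5 -> '5G'

RLE = 8G9B4G4B5G


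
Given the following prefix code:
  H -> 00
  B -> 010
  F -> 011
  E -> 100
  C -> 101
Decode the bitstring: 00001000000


Decoding step by step:
Bits 00 -> H
Bits 00 -> H
Bits 100 -> E
Bits 00 -> H
Bits 00 -> H


Decoded message: HHEHH


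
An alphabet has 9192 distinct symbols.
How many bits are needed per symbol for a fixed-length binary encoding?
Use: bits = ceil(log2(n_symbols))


log2(9192) = 13.1662
Bracket: 2^13 = 8192 < 9192 <= 2^14 = 16384
So ceil(log2(9192)) = 14

bits = ceil(log2(9192)) = ceil(13.1662) = 14 bits


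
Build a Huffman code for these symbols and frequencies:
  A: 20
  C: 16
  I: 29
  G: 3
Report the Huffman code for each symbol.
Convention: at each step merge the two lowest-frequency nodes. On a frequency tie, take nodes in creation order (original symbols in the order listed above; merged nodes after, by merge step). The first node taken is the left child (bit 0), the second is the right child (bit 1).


Huffman tree construction:
Step 1: Merge G(3) + C(16) = 19
Step 2: Merge (G+C)(19) + A(20) = 39
Step 3: Merge I(29) + ((G+C)+A)(39) = 68
Read each symbol's code off the tree from the root (left child = 0, right child = 1).

Codes:
  A: 11 (length 2)
  C: 101 (length 3)
  I: 0 (length 1)
  G: 100 (length 3)
Average code length: 126/68 = 1.8529 bits/symbol


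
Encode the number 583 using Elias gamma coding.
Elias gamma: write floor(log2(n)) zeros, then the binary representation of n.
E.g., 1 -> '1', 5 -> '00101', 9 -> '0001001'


num_bits = floor(log2(583)) + 1 = 10
leading_zeros = num_bits - 1 = 9
binary(583) = 1001000111

Elias gamma(583) = '000000000' + '1001000111' = 0000000001001000111 (19 bits)


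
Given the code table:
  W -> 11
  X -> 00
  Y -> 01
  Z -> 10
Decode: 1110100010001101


Decoding:
11 -> W
10 -> Z
10 -> Z
00 -> X
10 -> Z
00 -> X
11 -> W
01 -> Y


Result: WZZXZXWY


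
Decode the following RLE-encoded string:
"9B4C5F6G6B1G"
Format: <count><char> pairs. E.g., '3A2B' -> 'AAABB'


Expanding each <count><char> pair:
  9B -> 'BBBBBBBBB'
  4C -> 'CCCC'
  5F -> 'FFFFF'
  6G -> 'GGGGGG'
  6B -> 'BBBBBB'
  1G -> 'G'

Decoded = BBBBBBBBBCCCCFFFFFGGGGGGBBBBBBG


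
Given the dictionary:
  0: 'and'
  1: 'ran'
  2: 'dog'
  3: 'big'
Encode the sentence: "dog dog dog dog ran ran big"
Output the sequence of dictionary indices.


Look up each word in the dictionary:
  'dog' -> 2
  'dog' -> 2
  'dog' -> 2
  'dog' -> 2
  'ran' -> 1
  'ran' -> 1
  'big' -> 3

Encoded: [2, 2, 2, 2, 1, 1, 3]


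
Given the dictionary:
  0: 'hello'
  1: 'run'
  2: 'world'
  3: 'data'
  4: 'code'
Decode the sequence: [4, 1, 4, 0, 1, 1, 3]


Look up each index in the dictionary:
  4 -> 'code'
  1 -> 'run'
  4 -> 'code'
  0 -> 'hello'
  1 -> 'run'
  1 -> 'run'
  3 -> 'data'

Decoded: "code run code hello run run data"


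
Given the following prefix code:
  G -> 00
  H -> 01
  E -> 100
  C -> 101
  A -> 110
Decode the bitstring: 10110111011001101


Decoding step by step:
Bits 101 -> C
Bits 101 -> C
Bits 110 -> A
Bits 110 -> A
Bits 01 -> H
Bits 101 -> C


Decoded message: CCAAHC


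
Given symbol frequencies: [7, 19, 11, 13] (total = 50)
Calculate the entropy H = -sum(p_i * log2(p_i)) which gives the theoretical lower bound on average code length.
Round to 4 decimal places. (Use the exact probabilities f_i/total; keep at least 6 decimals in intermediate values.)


Per-symbol terms -p_i * log2(p_i) with p_i = f_i/50:
  p = 7/50 = 0.140000: log2(p) = -2.836501, -p*log2(p) = 0.397110
  p = 19/50 = 0.380000: log2(p) = -1.395929, -p*log2(p) = 0.530453
  p = 11/50 = 0.220000: log2(p) = -2.184425, -p*log2(p) = 0.480573
  p = 13/50 = 0.260000: log2(p) = -1.943416, -p*log2(p) = 0.505288
H = 0.397110 + 0.530453 + 0.480573 + 0.505288 = 1.913424

H = 1.9134 bits/symbol


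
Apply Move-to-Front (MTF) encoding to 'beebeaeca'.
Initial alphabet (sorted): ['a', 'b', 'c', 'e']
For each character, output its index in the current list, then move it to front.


MTF encoding:
'b': index 1 in ['a', 'b', 'c', 'e'] -> ['b', 'a', 'c', 'e']
'e': index 3 in ['b', 'a', 'c', 'e'] -> ['e', 'b', 'a', 'c']
'e': index 0 in ['e', 'b', 'a', 'c'] -> ['e', 'b', 'a', 'c']
'b': index 1 in ['e', 'b', 'a', 'c'] -> ['b', 'e', 'a', 'c']
'e': index 1 in ['b', 'e', 'a', 'c'] -> ['e', 'b', 'a', 'c']
'a': index 2 in ['e', 'b', 'a', 'c'] -> ['a', 'e', 'b', 'c']
'e': index 1 in ['a', 'e', 'b', 'c'] -> ['e', 'a', 'b', 'c']
'c': index 3 in ['e', 'a', 'b', 'c'] -> ['c', 'e', 'a', 'b']
'a': index 2 in ['c', 'e', 'a', 'b'] -> ['a', 'c', 'e', 'b']


Output: [1, 3, 0, 1, 1, 2, 1, 3, 2]


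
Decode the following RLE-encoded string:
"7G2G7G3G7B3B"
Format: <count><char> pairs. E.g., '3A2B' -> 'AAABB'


Expanding each <count><char> pair:
  7G -> 'GGGGGGG'
  2G -> 'GG'
  7G -> 'GGGGGGG'
  3G -> 'GGG'
  7B -> 'BBBBBBB'
  3B -> 'BBB'

Decoded = GGGGGGGGGGGGGGGGGGGBBBBBBBBBB


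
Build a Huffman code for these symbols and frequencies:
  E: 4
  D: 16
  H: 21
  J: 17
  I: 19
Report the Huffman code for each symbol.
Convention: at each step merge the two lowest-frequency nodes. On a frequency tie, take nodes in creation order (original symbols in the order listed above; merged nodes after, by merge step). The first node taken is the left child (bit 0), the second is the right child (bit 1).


Huffman tree construction:
Step 1: Merge E(4) + D(16) = 20
Step 2: Merge J(17) + I(19) = 36
Step 3: Merge (E+D)(20) + H(21) = 41
Step 4: Merge (J+I)(36) + ((E+D)+H)(41) = 77
Read each symbol's code off the tree from the root (left child = 0, right child = 1).

Codes:
  E: 100 (length 3)
  D: 101 (length 3)
  H: 11 (length 2)
  J: 00 (length 2)
  I: 01 (length 2)
Average code length: 174/77 = 2.2597 bits/symbol


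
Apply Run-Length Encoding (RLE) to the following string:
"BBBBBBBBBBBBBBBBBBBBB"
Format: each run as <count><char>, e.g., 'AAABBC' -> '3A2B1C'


Scanning runs left to right:
  i=0: run of 'B' x 21 -> '21B'

RLE = 21B


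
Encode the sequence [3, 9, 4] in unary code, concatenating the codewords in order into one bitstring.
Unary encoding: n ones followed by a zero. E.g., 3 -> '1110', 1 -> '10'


Encode each number as n ones followed by a terminating 0:
  3 -> 1110 (4 bits)
  9 -> 1111111110 (10 bits)
  4 -> 11110 (5 bits)
Total length = 4 + 10 + 5 = 19 bits.

Unary([3, 9, 4]) = 1110111111111011110 (19 bits)


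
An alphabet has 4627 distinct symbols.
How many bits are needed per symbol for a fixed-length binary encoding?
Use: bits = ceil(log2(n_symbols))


log2(4627) = 12.1759
Bracket: 2^12 = 4096 < 4627 <= 2^13 = 8192
So ceil(log2(4627)) = 13

bits = ceil(log2(4627)) = ceil(12.1759) = 13 bits


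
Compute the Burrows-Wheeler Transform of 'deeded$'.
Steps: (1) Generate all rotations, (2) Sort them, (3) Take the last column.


Rotations (sorted):
  0: $deeded -> last char: d
  1: d$deede -> last char: e
  2: ded$dee -> last char: e
  3: deeded$ -> last char: $
  4: ed$deed -> last char: d
  5: eded$de -> last char: e
  6: eeded$d -> last char: d


BWT = dee$ded


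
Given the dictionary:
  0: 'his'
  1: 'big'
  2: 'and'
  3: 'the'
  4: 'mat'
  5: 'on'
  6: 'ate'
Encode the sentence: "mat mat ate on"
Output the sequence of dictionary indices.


Look up each word in the dictionary:
  'mat' -> 4
  'mat' -> 4
  'ate' -> 6
  'on' -> 5

Encoded: [4, 4, 6, 5]


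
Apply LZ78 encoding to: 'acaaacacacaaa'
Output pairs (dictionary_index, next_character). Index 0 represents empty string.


LZ78 encoding steps:
Dictionary: {0: ''}
Step 1: w='' (idx 0), next='a' -> output (0, 'a'), add 'a' as idx 1
Step 2: w='' (idx 0), next='c' -> output (0, 'c'), add 'c' as idx 2
Step 3: w='a' (idx 1), next='a' -> output (1, 'a'), add 'aa' as idx 3
Step 4: w='a' (idx 1), next='c' -> output (1, 'c'), add 'ac' as idx 4
Step 5: w='ac' (idx 4), next='a' -> output (4, 'a'), add 'aca' as idx 5
Step 6: w='c' (idx 2), next='a' -> output (2, 'a'), add 'ca' as idx 6
Step 7: w='aa' (idx 3), end of input -> output (3, '')


Encoded: [(0, 'a'), (0, 'c'), (1, 'a'), (1, 'c'), (4, 'a'), (2, 'a'), (3, '')]


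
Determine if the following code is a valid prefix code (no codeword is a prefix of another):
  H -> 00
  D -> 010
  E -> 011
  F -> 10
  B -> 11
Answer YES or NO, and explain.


Checking each pair (does one codeword prefix another?):
  H='00' vs D='010': no prefix
  H='00' vs E='011': no prefix
  H='00' vs F='10': no prefix
  H='00' vs B='11': no prefix
  D='010' vs H='00': no prefix
  D='010' vs E='011': no prefix
  D='010' vs F='10': no prefix
  D='010' vs B='11': no prefix
  E='011' vs H='00': no prefix
  E='011' vs D='010': no prefix
  E='011' vs F='10': no prefix
  E='011' vs B='11': no prefix
  F='10' vs H='00': no prefix
  F='10' vs D='010': no prefix
  F='10' vs E='011': no prefix
  F='10' vs B='11': no prefix
  B='11' vs H='00': no prefix
  B='11' vs D='010': no prefix
  B='11' vs E='011': no prefix
  B='11' vs F='10': no prefix
No violation found over all pairs.

YES -- this is a valid prefix code. No codeword is a prefix of any other codeword.


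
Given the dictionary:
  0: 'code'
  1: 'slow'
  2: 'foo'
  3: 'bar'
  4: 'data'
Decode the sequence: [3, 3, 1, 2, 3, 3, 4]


Look up each index in the dictionary:
  3 -> 'bar'
  3 -> 'bar'
  1 -> 'slow'
  2 -> 'foo'
  3 -> 'bar'
  3 -> 'bar'
  4 -> 'data'

Decoded: "bar bar slow foo bar bar data"


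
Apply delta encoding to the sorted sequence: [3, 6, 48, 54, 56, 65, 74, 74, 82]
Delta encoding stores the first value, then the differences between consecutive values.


First value: 3
Deltas:
  6 - 3 = 3
  48 - 6 = 42
  54 - 48 = 6
  56 - 54 = 2
  65 - 56 = 9
  74 - 65 = 9
  74 - 74 = 0
  82 - 74 = 8


Delta encoded: [3, 3, 42, 6, 2, 9, 9, 0, 8]


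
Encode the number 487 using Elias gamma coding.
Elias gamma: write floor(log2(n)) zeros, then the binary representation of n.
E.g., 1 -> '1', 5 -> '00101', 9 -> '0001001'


num_bits = floor(log2(487)) + 1 = 9
leading_zeros = num_bits - 1 = 8
binary(487) = 111100111

Elias gamma(487) = '00000000' + '111100111' = 00000000111100111 (17 bits)


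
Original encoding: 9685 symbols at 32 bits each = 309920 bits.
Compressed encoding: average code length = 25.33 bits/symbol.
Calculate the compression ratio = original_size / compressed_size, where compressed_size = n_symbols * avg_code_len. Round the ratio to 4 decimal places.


original_size = n_symbols * orig_bits = 9685 * 32 = 309920 bits
compressed_size = n_symbols * avg_code_len = 9685 * 25.33 = 245321.05 bits
ratio = original_size / compressed_size = 309920 / 245321.05 = 1.2633

Compression ratio = 1.2633


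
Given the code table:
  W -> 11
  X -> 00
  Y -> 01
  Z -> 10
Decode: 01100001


Decoding:
01 -> Y
10 -> Z
00 -> X
01 -> Y


Result: YZXY


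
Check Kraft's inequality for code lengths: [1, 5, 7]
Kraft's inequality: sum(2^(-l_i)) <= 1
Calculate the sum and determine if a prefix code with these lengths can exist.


Sum = 2^(-1) + 2^(-5) + 2^(-7)
    = 0.5 + 0.03125 + 0.0078125
    = 69/128 = 0.5390625
Since 0.5390625 <= 1, Kraft's inequality IS satisfied.
A prefix code with these lengths CAN exist.

Kraft sum = 0.5390625. Satisfied.


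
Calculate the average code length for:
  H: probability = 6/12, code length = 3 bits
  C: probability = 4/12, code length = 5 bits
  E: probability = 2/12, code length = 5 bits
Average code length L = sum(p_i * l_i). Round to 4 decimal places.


Weighted contributions p_i * l_i:
  H: (6/12) * 3 = 18/12
  C: (4/12) * 5 = 20/12
  E: (2/12) * 5 = 10/12
Sum = (18 + 20 + 10)/12 = 48/12

L = 48/12 = 4.0000 bits/symbol


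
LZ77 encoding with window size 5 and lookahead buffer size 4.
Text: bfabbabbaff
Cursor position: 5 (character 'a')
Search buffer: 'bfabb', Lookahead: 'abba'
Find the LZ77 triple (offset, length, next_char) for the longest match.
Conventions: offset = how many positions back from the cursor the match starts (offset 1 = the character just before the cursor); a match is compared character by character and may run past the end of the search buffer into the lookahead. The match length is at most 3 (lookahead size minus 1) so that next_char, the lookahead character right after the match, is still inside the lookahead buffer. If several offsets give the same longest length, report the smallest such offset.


Try each offset into the search buffer:
  offset=1 (pos 4, char 'b'): match length 0
  offset=2 (pos 3, char 'b'): match length 0
  offset=3 (pos 2, char 'a'): match length 3
  offset=4 (pos 1, char 'f'): match length 0
  offset=5 (pos 0, char 'b'): match length 0
Longest match has length 3 at offset 3.
next_char = character at position 5 + 3 = 8 -> 'a'

Best match: offset=3, length=3 (matching 'abb' starting at position 2)
LZ77 triple: (3, 3, 'a')


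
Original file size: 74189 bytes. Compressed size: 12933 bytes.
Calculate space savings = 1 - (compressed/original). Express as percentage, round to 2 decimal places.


ratio = compressed/original = 12933/74189 = 0.174325
savings = 1 - ratio = 1 - 0.174325 = 0.825675
as a percentage: 0.825675 * 100 = 82.57%

Space savings = 1 - 12933/74189 = 82.57%


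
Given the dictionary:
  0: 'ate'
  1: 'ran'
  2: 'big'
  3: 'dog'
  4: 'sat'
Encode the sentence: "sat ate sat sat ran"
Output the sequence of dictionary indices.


Look up each word in the dictionary:
  'sat' -> 4
  'ate' -> 0
  'sat' -> 4
  'sat' -> 4
  'ran' -> 1

Encoded: [4, 0, 4, 4, 1]


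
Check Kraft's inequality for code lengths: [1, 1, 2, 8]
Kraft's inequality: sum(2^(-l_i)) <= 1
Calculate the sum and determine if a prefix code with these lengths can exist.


Sum = 2^(-1) + 2^(-1) + 2^(-2) + 2^(-8)
    = 0.5 + 0.5 + 0.25 + 0.00390625
    = 321/256 = 1.25390625
Since 1.25390625 > 1, Kraft's inequality is NOT satisfied.
A prefix code with these lengths CANNOT exist.

Kraft sum = 1.25390625. Not satisfied.


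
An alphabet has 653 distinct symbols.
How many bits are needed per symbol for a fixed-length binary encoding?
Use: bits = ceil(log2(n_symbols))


log2(653) = 9.3509
Bracket: 2^9 = 512 < 653 <= 2^10 = 1024
So ceil(log2(653)) = 10

bits = ceil(log2(653)) = ceil(9.3509) = 10 bits


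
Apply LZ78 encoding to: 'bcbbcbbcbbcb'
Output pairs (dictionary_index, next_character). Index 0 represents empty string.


LZ78 encoding steps:
Dictionary: {0: ''}
Step 1: w='' (idx 0), next='b' -> output (0, 'b'), add 'b' as idx 1
Step 2: w='' (idx 0), next='c' -> output (0, 'c'), add 'c' as idx 2
Step 3: w='b' (idx 1), next='b' -> output (1, 'b'), add 'bb' as idx 3
Step 4: w='c' (idx 2), next='b' -> output (2, 'b'), add 'cb' as idx 4
Step 5: w='b' (idx 1), next='c' -> output (1, 'c'), add 'bc' as idx 5
Step 6: w='bb' (idx 3), next='c' -> output (3, 'c'), add 'bbc' as idx 6
Step 7: w='b' (idx 1), end of input -> output (1, '')


Encoded: [(0, 'b'), (0, 'c'), (1, 'b'), (2, 'b'), (1, 'c'), (3, 'c'), (1, '')]


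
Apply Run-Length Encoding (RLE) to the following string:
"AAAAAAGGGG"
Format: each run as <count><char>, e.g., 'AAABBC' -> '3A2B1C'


Scanning runs left to right:
  i=0: run of 'A' x 6 -> '6A'
  i=6: run of 'G' x 4 -> '4G'

RLE = 6A4G


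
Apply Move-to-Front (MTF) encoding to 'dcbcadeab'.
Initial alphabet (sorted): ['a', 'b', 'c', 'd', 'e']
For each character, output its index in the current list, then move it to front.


MTF encoding:
'd': index 3 in ['a', 'b', 'c', 'd', 'e'] -> ['d', 'a', 'b', 'c', 'e']
'c': index 3 in ['d', 'a', 'b', 'c', 'e'] -> ['c', 'd', 'a', 'b', 'e']
'b': index 3 in ['c', 'd', 'a', 'b', 'e'] -> ['b', 'c', 'd', 'a', 'e']
'c': index 1 in ['b', 'c', 'd', 'a', 'e'] -> ['c', 'b', 'd', 'a', 'e']
'a': index 3 in ['c', 'b', 'd', 'a', 'e'] -> ['a', 'c', 'b', 'd', 'e']
'd': index 3 in ['a', 'c', 'b', 'd', 'e'] -> ['d', 'a', 'c', 'b', 'e']
'e': index 4 in ['d', 'a', 'c', 'b', 'e'] -> ['e', 'd', 'a', 'c', 'b']
'a': index 2 in ['e', 'd', 'a', 'c', 'b'] -> ['a', 'e', 'd', 'c', 'b']
'b': index 4 in ['a', 'e', 'd', 'c', 'b'] -> ['b', 'a', 'e', 'd', 'c']


Output: [3, 3, 3, 1, 3, 3, 4, 2, 4]


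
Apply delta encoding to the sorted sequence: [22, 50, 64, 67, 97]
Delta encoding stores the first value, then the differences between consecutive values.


First value: 22
Deltas:
  50 - 22 = 28
  64 - 50 = 14
  67 - 64 = 3
  97 - 67 = 30


Delta encoded: [22, 28, 14, 3, 30]


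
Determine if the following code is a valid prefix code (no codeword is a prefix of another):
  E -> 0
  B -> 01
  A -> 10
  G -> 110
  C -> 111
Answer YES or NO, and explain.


Checking each pair (does one codeword prefix another?):
  E='0' vs B='01': prefix -- VIOLATION

NO -- this is NOT a valid prefix code. E (0) is a prefix of B (01).


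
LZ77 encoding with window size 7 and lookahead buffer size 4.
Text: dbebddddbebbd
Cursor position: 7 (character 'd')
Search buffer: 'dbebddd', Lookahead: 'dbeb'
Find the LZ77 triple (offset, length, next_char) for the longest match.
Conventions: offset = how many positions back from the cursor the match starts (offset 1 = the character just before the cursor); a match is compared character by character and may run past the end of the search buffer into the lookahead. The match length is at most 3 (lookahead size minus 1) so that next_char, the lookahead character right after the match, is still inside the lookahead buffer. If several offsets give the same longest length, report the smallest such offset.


Try each offset into the search buffer:
  offset=1 (pos 6, char 'd'): match length 1
  offset=2 (pos 5, char 'd'): match length 1
  offset=3 (pos 4, char 'd'): match length 1
  offset=4 (pos 3, char 'b'): match length 0
  offset=5 (pos 2, char 'e'): match length 0
  offset=6 (pos 1, char 'b'): match length 0
  offset=7 (pos 0, char 'd'): match length 3
Longest match has length 3 at offset 7.
next_char = character at position 7 + 3 = 10 -> 'b'

Best match: offset=7, length=3 (matching 'dbe' starting at position 0)
LZ77 triple: (7, 3, 'b')
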